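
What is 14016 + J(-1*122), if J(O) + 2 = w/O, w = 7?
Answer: 1709701/122 ≈ 14014.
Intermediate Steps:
J(O) = -2 + 7/O
14016 + J(-1*122) = 14016 + (-2 + 7/((-1*122))) = 14016 + (-2 + 7/(-122)) = 14016 + (-2 + 7*(-1/122)) = 14016 + (-2 - 7/122) = 14016 - 251/122 = 1709701/122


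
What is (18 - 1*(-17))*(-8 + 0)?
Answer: -280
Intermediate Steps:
(18 - 1*(-17))*(-8 + 0) = (18 + 17)*(-8) = 35*(-8) = -280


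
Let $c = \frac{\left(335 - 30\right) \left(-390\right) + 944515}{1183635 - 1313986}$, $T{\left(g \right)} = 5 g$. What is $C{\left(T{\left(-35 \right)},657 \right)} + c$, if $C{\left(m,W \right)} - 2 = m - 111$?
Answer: $- \frac{2911173}{10027} \approx -290.33$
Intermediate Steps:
$C{\left(m,W \right)} = -109 + m$ ($C{\left(m,W \right)} = 2 + \left(m - 111\right) = 2 + \left(-111 + m\right) = -109 + m$)
$c = - \frac{63505}{10027}$ ($c = \frac{305 \left(-390\right) + 944515}{-130351} = \left(-118950 + 944515\right) \left(- \frac{1}{130351}\right) = 825565 \left(- \frac{1}{130351}\right) = - \frac{63505}{10027} \approx -6.3334$)
$C{\left(T{\left(-35 \right)},657 \right)} + c = \left(-109 + 5 \left(-35\right)\right) - \frac{63505}{10027} = \left(-109 - 175\right) - \frac{63505}{10027} = -284 - \frac{63505}{10027} = - \frac{2911173}{10027}$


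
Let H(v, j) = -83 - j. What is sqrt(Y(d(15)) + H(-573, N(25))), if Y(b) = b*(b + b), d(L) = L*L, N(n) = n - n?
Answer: sqrt(101167) ≈ 318.07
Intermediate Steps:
N(n) = 0
d(L) = L**2
Y(b) = 2*b**2 (Y(b) = b*(2*b) = 2*b**2)
sqrt(Y(d(15)) + H(-573, N(25))) = sqrt(2*(15**2)**2 + (-83 - 1*0)) = sqrt(2*225**2 + (-83 + 0)) = sqrt(2*50625 - 83) = sqrt(101250 - 83) = sqrt(101167)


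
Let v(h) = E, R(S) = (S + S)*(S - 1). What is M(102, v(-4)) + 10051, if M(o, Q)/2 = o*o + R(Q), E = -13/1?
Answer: 31587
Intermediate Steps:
E = -13 (E = -13*1 = -13)
R(S) = 2*S*(-1 + S) (R(S) = (2*S)*(-1 + S) = 2*S*(-1 + S))
v(h) = -13
M(o, Q) = 2*o**2 + 4*Q*(-1 + Q) (M(o, Q) = 2*(o*o + 2*Q*(-1 + Q)) = 2*(o**2 + 2*Q*(-1 + Q)) = 2*o**2 + 4*Q*(-1 + Q))
M(102, v(-4)) + 10051 = (2*102**2 + 4*(-13)*(-1 - 13)) + 10051 = (2*10404 + 4*(-13)*(-14)) + 10051 = (20808 + 728) + 10051 = 21536 + 10051 = 31587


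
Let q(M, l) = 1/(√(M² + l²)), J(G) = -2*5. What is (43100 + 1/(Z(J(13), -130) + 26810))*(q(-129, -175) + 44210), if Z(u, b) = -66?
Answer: 25479690794105/13372 + 1152666401*√47266/1264081904 ≈ 1.9055e+9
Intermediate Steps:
J(G) = -10
q(M, l) = (M² + l²)^(-½)
(43100 + 1/(Z(J(13), -130) + 26810))*(q(-129, -175) + 44210) = (43100 + 1/(-66 + 26810))*(((-129)² + (-175)²)^(-½) + 44210) = (43100 + 1/26744)*((16641 + 30625)^(-½) + 44210) = (43100 + 1/26744)*(47266^(-½) + 44210) = 1152666401*(√47266/47266 + 44210)/26744 = 1152666401*(44210 + √47266/47266)/26744 = 25479690794105/13372 + 1152666401*√47266/1264081904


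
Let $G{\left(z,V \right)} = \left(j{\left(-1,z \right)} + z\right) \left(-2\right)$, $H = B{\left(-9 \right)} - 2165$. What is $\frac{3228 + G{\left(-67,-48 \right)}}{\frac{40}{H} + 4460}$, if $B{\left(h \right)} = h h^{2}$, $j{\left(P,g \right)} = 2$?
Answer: $\frac{2429513}{3226800} \approx 0.75292$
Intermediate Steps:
$B{\left(h \right)} = h^{3}$
$H = -2894$ ($H = \left(-9\right)^{3} - 2165 = -729 - 2165 = -2894$)
$G{\left(z,V \right)} = -4 - 2 z$ ($G{\left(z,V \right)} = \left(2 + z\right) \left(-2\right) = -4 - 2 z$)
$\frac{3228 + G{\left(-67,-48 \right)}}{\frac{40}{H} + 4460} = \frac{3228 - -130}{\frac{40}{-2894} + 4460} = \frac{3228 + \left(-4 + 134\right)}{40 \left(- \frac{1}{2894}\right) + 4460} = \frac{3228 + 130}{- \frac{20}{1447} + 4460} = \frac{3358}{\frac{6453600}{1447}} = 3358 \cdot \frac{1447}{6453600} = \frac{2429513}{3226800}$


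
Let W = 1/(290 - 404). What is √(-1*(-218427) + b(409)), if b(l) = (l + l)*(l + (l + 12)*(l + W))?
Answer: √459410452386/57 ≈ 11891.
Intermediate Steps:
W = -1/114 (W = 1/(-114) = -1/114 ≈ -0.0087719)
b(l) = 2*l*(l + (12 + l)*(-1/114 + l)) (b(l) = (l + l)*(l + (l + 12)*(l - 1/114)) = (2*l)*(l + (12 + l)*(-1/114 + l)) = 2*l*(l + (12 + l)*(-1/114 + l)))
√(-1*(-218427) + b(409)) = √(-1*(-218427) + (1/57)*409*(-12 + 114*409² + 1481*409)) = √(218427 + (1/57)*409*(-12 + 114*167281 + 605729)) = √(218427 + (1/57)*409*(-12 + 19070034 + 605729)) = √(218427 + (1/57)*409*19675751) = √(218427 + 8047382159/57) = √(8059832498/57) = √459410452386/57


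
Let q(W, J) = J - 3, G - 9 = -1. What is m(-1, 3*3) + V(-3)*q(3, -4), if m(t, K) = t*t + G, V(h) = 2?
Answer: -5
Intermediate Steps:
G = 8 (G = 9 - 1 = 8)
m(t, K) = 8 + t² (m(t, K) = t*t + 8 = t² + 8 = 8 + t²)
q(W, J) = -3 + J
m(-1, 3*3) + V(-3)*q(3, -4) = (8 + (-1)²) + 2*(-3 - 4) = (8 + 1) + 2*(-7) = 9 - 14 = -5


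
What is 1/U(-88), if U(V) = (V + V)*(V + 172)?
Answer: -1/14784 ≈ -6.7641e-5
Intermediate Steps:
U(V) = 2*V*(172 + V) (U(V) = (2*V)*(172 + V) = 2*V*(172 + V))
1/U(-88) = 1/(2*(-88)*(172 - 88)) = 1/(2*(-88)*84) = 1/(-14784) = -1/14784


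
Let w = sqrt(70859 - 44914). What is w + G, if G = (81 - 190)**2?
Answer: 11881 + sqrt(25945) ≈ 12042.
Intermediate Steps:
w = sqrt(25945) ≈ 161.07
G = 11881 (G = (-109)**2 = 11881)
w + G = sqrt(25945) + 11881 = 11881 + sqrt(25945)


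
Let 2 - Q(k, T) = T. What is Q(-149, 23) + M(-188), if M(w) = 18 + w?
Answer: -191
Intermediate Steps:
Q(k, T) = 2 - T
Q(-149, 23) + M(-188) = (2 - 1*23) + (18 - 188) = (2 - 23) - 170 = -21 - 170 = -191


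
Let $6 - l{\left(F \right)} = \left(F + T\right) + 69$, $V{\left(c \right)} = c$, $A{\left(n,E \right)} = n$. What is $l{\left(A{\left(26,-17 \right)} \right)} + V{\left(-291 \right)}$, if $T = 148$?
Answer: $-528$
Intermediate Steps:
$l{\left(F \right)} = -211 - F$ ($l{\left(F \right)} = 6 - \left(\left(F + 148\right) + 69\right) = 6 - \left(\left(148 + F\right) + 69\right) = 6 - \left(217 + F\right) = -211 - F$)
$l{\left(A{\left(26,-17 \right)} \right)} + V{\left(-291 \right)} = \left(-211 - 26\right) - 291 = -237 - 291 = -528$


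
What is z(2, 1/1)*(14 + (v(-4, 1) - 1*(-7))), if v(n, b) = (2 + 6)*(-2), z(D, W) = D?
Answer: 10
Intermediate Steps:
v(n, b) = -16 (v(n, b) = 8*(-2) = -16)
z(2, 1/1)*(14 + (v(-4, 1) - 1*(-7))) = 2*(14 + (-16 - 1*(-7))) = 2*(14 + (-16 + 7)) = 2*(14 - 9) = 2*5 = 10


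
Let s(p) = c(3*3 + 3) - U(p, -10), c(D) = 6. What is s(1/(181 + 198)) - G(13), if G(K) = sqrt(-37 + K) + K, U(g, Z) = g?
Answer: -2654/379 - 2*I*sqrt(6) ≈ -7.0026 - 4.899*I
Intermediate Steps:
s(p) = 6 - p
G(K) = K + sqrt(-37 + K)
s(1/(181 + 198)) - G(13) = (6 - 1/(181 + 198)) - (13 + sqrt(-37 + 13)) = (6 - 1/379) - (13 + sqrt(-24)) = (6 - 1*1/379) - (13 + 2*I*sqrt(6)) = (6 - 1/379) + (-13 - 2*I*sqrt(6)) = 2273/379 + (-13 - 2*I*sqrt(6)) = -2654/379 - 2*I*sqrt(6)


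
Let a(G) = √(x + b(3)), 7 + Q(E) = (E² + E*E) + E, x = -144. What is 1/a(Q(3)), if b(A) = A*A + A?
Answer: -I*√33/66 ≈ -0.087039*I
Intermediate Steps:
b(A) = A + A² (b(A) = A² + A = A + A²)
Q(E) = -7 + E + 2*E² (Q(E) = -7 + ((E² + E*E) + E) = -7 + ((E² + E²) + E) = -7 + (2*E² + E) = -7 + (E + 2*E²) = -7 + E + 2*E²)
a(G) = 2*I*√33 (a(G) = √(-144 + 3*(1 + 3)) = √(-144 + 3*4) = √(-144 + 12) = √(-132) = 2*I*√33)
1/a(Q(3)) = 1/(2*I*√33) = -I*√33/66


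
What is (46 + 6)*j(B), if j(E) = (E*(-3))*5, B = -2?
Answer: 1560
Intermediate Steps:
j(E) = -15*E (j(E) = -3*E*5 = -15*E)
(46 + 6)*j(B) = (46 + 6)*(-15*(-2)) = 52*30 = 1560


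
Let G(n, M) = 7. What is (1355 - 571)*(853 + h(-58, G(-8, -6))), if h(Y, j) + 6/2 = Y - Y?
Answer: 666400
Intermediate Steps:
h(Y, j) = -3 (h(Y, j) = -3 + (Y - Y) = -3 + 0 = -3)
(1355 - 571)*(853 + h(-58, G(-8, -6))) = (1355 - 571)*(853 - 3) = 784*850 = 666400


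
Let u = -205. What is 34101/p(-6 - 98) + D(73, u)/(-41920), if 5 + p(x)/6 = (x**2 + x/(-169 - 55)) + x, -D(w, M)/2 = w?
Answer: 3357418537/6283996640 ≈ 0.53428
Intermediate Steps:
D(w, M) = -2*w
p(x) = -30 + 6*x**2 + 669*x/112 (p(x) = -30 + 6*((x**2 + x/(-169 - 55)) + x) = -30 + 6*((x**2 + x/(-224)) + x) = -30 + 6*((x**2 - x/224) + x) = -30 + 6*(x**2 + 223*x/224) = -30 + (6*x**2 + 669*x/112) = -30 + 6*x**2 + 669*x/112)
34101/p(-6 - 98) + D(73, u)/(-41920) = 34101/(-30 + 6*(-6 - 98)**2 + 669*(-6 - 98)/112) - 2*73/(-41920) = 34101/(-30 + 6*(-104)**2 + (669/112)*(-104)) - 146*(-1/41920) = 34101/(-30 + 6*10816 - 8697/14) + 73/20960 = 34101/(-30 + 64896 - 8697/14) + 73/20960 = 34101/(899427/14) + 73/20960 = 34101*(14/899427) + 73/20960 = 159138/299809 + 73/20960 = 3357418537/6283996640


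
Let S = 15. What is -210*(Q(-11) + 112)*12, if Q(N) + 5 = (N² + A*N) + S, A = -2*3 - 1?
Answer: -806400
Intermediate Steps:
A = -7 (A = -6 - 1 = -7)
Q(N) = 10 + N² - 7*N (Q(N) = -5 + ((N² - 7*N) + 15) = -5 + (15 + N² - 7*N) = 10 + N² - 7*N)
-210*(Q(-11) + 112)*12 = -210*((10 + (-11)² - 7*(-11)) + 112)*12 = -210*((10 + 121 + 77) + 112)*12 = -210*(208 + 112)*12 = -210*320*12 = -67200*12 = -806400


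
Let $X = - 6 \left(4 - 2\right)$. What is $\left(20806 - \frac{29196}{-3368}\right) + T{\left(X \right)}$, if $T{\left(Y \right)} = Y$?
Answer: $\frac{17515847}{842} \approx 20803.0$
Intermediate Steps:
$X = -12$ ($X = \left(-6\right) 2 = -12$)
$\left(20806 - \frac{29196}{-3368}\right) + T{\left(X \right)} = \left(20806 - \frac{29196}{-3368}\right) - 12 = \left(20806 - - \frac{7299}{842}\right) - 12 = \left(20806 + \frac{7299}{842}\right) - 12 = \frac{17525951}{842} - 12 = \frac{17515847}{842}$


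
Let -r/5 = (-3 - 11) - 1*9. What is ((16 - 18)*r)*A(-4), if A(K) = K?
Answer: 920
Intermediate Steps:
r = 115 (r = -5*((-3 - 11) - 1*9) = -5*(-14 - 9) = -5*(-23) = 115)
((16 - 18)*r)*A(-4) = ((16 - 18)*115)*(-4) = -2*115*(-4) = -230*(-4) = 920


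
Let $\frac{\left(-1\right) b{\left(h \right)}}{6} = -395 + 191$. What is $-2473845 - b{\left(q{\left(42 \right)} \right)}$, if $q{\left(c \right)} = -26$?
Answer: $-2475069$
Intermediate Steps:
$b{\left(h \right)} = 1224$ ($b{\left(h \right)} = - 6 \left(-395 + 191\right) = \left(-6\right) \left(-204\right) = 1224$)
$-2473845 - b{\left(q{\left(42 \right)} \right)} = -2473845 - 1224 = -2475069$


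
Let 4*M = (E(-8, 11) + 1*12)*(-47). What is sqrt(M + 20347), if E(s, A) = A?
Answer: 3*sqrt(8923)/2 ≈ 141.69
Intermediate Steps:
M = -1081/4 (M = ((11 + 1*12)*(-47))/4 = ((11 + 12)*(-47))/4 = (23*(-47))/4 = (1/4)*(-1081) = -1081/4 ≈ -270.25)
sqrt(M + 20347) = sqrt(-1081/4 + 20347) = sqrt(80307/4) = 3*sqrt(8923)/2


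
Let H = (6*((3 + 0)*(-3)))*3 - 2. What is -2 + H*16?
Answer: -2626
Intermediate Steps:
H = -164 (H = (6*(3*(-3)))*3 - 2 = (6*(-9))*3 - 2 = -54*3 - 2 = -162 - 2 = -164)
-2 + H*16 = -2 - 164*16 = -2 - 2624 = -2626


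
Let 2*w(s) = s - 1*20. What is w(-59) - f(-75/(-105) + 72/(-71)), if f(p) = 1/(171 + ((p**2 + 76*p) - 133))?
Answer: -299154703/7561030 ≈ -39.565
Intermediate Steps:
w(s) = -10 + s/2 (w(s) = (s - 1*20)/2 = (s - 20)/2 = (-20 + s)/2 = -10 + s/2)
f(p) = 1/(38 + p**2 + 76*p) (f(p) = 1/(171 + (-133 + p**2 + 76*p)) = 1/(38 + p**2 + 76*p))
w(-59) - f(-75/(-105) + 72/(-71)) = (-10 + (1/2)*(-59)) - 1/(38 + (-75/(-105) + 72/(-71))**2 + 76*(-75/(-105) + 72/(-71))) = (-10 - 59/2) - 1/(38 + (-75*(-1/105) + 72*(-1/71))**2 + 76*(-75*(-1/105) + 72*(-1/71))) = -79/2 - 1/(38 + (5/7 - 72/71)**2 + 76*(5/7 - 72/71)) = -79/2 - 1/(38 + (-149/497)**2 + 76*(-149/497)) = -79/2 - 1/(38 + 22201/247009 - 11324/497) = -79/2 - 1/3780515/247009 = -79/2 - 1*247009/3780515 = -79/2 - 247009/3780515 = -299154703/7561030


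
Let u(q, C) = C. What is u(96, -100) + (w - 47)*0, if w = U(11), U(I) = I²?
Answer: -100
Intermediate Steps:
w = 121 (w = 11² = 121)
u(96, -100) + (w - 47)*0 = -100 + (121 - 47)*0 = -100 + 74*0 = -100 + 0 = -100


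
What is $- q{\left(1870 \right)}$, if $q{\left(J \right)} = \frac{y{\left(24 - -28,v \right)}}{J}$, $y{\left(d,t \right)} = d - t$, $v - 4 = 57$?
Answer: $\frac{9}{1870} \approx 0.0048128$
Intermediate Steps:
$v = 61$ ($v = 4 + 57 = 61$)
$q{\left(J \right)} = - \frac{9}{J}$ ($q{\left(J \right)} = \frac{\left(24 - -28\right) - 61}{J} = \frac{\left(24 + 28\right) - 61}{J} = \frac{52 - 61}{J} = - \frac{9}{J}$)
$- q{\left(1870 \right)} = - \frac{-9}{1870} = \left(-1\right) \left(- \frac{9}{1870}\right) = \frac{9}{1870}$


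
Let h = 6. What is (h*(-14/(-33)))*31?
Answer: 868/11 ≈ 78.909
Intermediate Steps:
(h*(-14/(-33)))*31 = (6*(-14/(-33)))*31 = (6*(-14*(-1/33)))*31 = (6*(14/33))*31 = (28/11)*31 = 868/11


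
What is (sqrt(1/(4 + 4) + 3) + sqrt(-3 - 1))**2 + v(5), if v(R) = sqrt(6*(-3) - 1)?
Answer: -7/8 + I*sqrt(19) + 5*I*sqrt(2) ≈ -0.875 + 11.43*I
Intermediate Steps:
v(R) = I*sqrt(19) (v(R) = sqrt(-18 - 1) = sqrt(-19) = I*sqrt(19))
(sqrt(1/(4 + 4) + 3) + sqrt(-3 - 1))**2 + v(5) = (sqrt(1/(4 + 4) + 3) + sqrt(-3 - 1))**2 + I*sqrt(19) = (sqrt(1/8 + 3) + sqrt(-4))**2 + I*sqrt(19) = (sqrt(1/8 + 3) + 2*I)**2 + I*sqrt(19) = (sqrt(25/8) + 2*I)**2 + I*sqrt(19) = (5*sqrt(2)/4 + 2*I)**2 + I*sqrt(19) = (2*I + 5*sqrt(2)/4)**2 + I*sqrt(19)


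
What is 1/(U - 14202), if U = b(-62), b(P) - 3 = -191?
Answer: -1/14390 ≈ -6.9493e-5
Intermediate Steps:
b(P) = -188 (b(P) = 3 - 191 = -188)
U = -188
1/(U - 14202) = 1/(-188 - 14202) = 1/(-14390) = -1/14390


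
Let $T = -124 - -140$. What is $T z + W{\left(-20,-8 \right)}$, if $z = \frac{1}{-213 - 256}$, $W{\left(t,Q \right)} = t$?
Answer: $- \frac{9396}{469} \approx -20.034$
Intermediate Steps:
$z = - \frac{1}{469}$ ($z = \frac{1}{-469} = - \frac{1}{469} \approx -0.0021322$)
$T = 16$ ($T = -124 + 140 = 16$)
$T z + W{\left(-20,-8 \right)} = 16 \left(- \frac{1}{469}\right) - 20 = - \frac{16}{469} - 20 = - \frac{9396}{469}$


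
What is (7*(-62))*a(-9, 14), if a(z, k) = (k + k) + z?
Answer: -8246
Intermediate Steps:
a(z, k) = z + 2*k (a(z, k) = 2*k + z = z + 2*k)
(7*(-62))*a(-9, 14) = (7*(-62))*(-9 + 2*14) = -434*(-9 + 28) = -434*19 = -8246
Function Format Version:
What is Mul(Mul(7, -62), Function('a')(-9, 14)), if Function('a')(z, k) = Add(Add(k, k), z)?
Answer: -8246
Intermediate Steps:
Function('a')(z, k) = Add(z, Mul(2, k)) (Function('a')(z, k) = Add(Mul(2, k), z) = Add(z, Mul(2, k)))
Mul(Mul(7, -62), Function('a')(-9, 14)) = Mul(Mul(7, -62), Add(-9, Mul(2, 14))) = Mul(-434, Add(-9, 28)) = Mul(-434, 19) = -8246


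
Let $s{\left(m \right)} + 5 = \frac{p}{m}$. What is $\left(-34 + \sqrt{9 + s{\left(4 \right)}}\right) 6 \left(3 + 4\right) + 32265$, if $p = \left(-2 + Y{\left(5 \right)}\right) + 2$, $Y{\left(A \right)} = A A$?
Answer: $30837 + 21 \sqrt{41} \approx 30971.0$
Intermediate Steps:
$Y{\left(A \right)} = A^{2}$
$p = 25$ ($p = \left(-2 + 5^{2}\right) + 2 = \left(-2 + 25\right) + 2 = 23 + 2 = 25$)
$s{\left(m \right)} = -5 + \frac{25}{m}$
$\left(-34 + \sqrt{9 + s{\left(4 \right)}}\right) 6 \left(3 + 4\right) + 32265 = \left(-34 + \sqrt{9 - \left(5 - \frac{25}{4}\right)}\right) 6 \left(3 + 4\right) + 32265 = \left(-34 + \sqrt{9 + \left(-5 + 25 \cdot \frac{1}{4}\right)}\right) 6 \cdot 7 + 32265 = \left(-34 + \sqrt{9 + \left(-5 + \frac{25}{4}\right)}\right) 42 + 32265 = \left(-34 + \sqrt{9 + \frac{5}{4}}\right) 42 + 32265 = \left(-34 + \sqrt{\frac{41}{4}}\right) 42 + 32265 = \left(-34 + \frac{\sqrt{41}}{2}\right) 42 + 32265 = \left(-1428 + 21 \sqrt{41}\right) + 32265 = 30837 + 21 \sqrt{41}$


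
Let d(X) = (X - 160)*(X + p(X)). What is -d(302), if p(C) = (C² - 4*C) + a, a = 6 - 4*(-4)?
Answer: -12825440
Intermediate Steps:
a = 22 (a = 6 + 16 = 22)
p(C) = 22 + C² - 4*C (p(C) = (C² - 4*C) + 22 = 22 + C² - 4*C)
d(X) = (-160 + X)*(22 + X² - 3*X) (d(X) = (X - 160)*(X + (22 + X² - 4*X)) = (-160 + X)*(22 + X² - 3*X))
-d(302) = -(-3520 + 302³ - 163*302² + 502*302) = -(-3520 + 27543608 - 163*91204 + 151604) = -(-3520 + 27543608 - 14866252 + 151604) = -1*12825440 = -12825440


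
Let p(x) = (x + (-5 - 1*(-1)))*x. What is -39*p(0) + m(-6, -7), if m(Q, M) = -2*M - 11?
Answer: 3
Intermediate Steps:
m(Q, M) = -11 - 2*M
p(x) = x*(-4 + x) (p(x) = (x + (-5 + 1))*x = (x - 4)*x = (-4 + x)*x = x*(-4 + x))
-39*p(0) + m(-6, -7) = -0*(-4 + 0) + (-11 - 2*(-7)) = -0*(-4) + (-11 + 14) = -39*0 + 3 = 0 + 3 = 3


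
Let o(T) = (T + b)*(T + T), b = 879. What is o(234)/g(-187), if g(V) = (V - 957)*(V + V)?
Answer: 10017/8228 ≈ 1.2174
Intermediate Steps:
o(T) = 2*T*(879 + T) (o(T) = (T + 879)*(T + T) = (879 + T)*(2*T) = 2*T*(879 + T))
g(V) = 2*V*(-957 + V) (g(V) = (-957 + V)*(2*V) = 2*V*(-957 + V))
o(234)/g(-187) = (2*234*(879 + 234))/((2*(-187)*(-957 - 187))) = (2*234*1113)/((2*(-187)*(-1144))) = 520884/427856 = 520884*(1/427856) = 10017/8228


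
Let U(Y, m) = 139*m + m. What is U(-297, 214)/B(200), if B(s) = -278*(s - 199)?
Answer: -14980/139 ≈ -107.77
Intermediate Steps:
U(Y, m) = 140*m
B(s) = 55322 - 278*s (B(s) = -278*(-199 + s) = 55322 - 278*s)
U(-297, 214)/B(200) = (140*214)/(55322 - 278*200) = 29960/(55322 - 55600) = 29960/(-278) = 29960*(-1/278) = -14980/139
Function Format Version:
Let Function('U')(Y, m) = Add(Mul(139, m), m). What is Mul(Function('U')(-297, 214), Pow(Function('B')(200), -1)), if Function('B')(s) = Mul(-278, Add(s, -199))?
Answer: Rational(-14980, 139) ≈ -107.77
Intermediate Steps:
Function('U')(Y, m) = Mul(140, m)
Function('B')(s) = Add(55322, Mul(-278, s)) (Function('B')(s) = Mul(-278, Add(-199, s)) = Add(55322, Mul(-278, s)))
Mul(Function('U')(-297, 214), Pow(Function('B')(200), -1)) = Mul(Mul(140, 214), Pow(Add(55322, Mul(-278, 200)), -1)) = Mul(29960, Pow(Add(55322, -55600), -1)) = Mul(29960, Pow(-278, -1)) = Mul(29960, Rational(-1, 278)) = Rational(-14980, 139)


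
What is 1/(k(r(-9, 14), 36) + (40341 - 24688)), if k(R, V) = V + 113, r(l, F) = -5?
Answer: 1/15802 ≈ 6.3283e-5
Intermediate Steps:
k(R, V) = 113 + V
1/(k(r(-9, 14), 36) + (40341 - 24688)) = 1/((113 + 36) + (40341 - 24688)) = 1/(149 + 15653) = 1/15802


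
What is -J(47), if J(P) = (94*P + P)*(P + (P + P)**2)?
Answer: -39662595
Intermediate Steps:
J(P) = 95*P*(P + 4*P**2) (J(P) = (95*P)*(P + (2*P)**2) = (95*P)*(P + 4*P**2) = 95*P*(P + 4*P**2))
-J(47) = -47**2*(95 + 380*47) = -2209*(95 + 17860) = -2209*17955 = -1*39662595 = -39662595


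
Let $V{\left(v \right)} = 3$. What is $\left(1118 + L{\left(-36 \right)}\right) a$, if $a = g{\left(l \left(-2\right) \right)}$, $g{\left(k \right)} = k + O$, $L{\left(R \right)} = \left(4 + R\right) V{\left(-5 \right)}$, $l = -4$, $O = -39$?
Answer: $-31682$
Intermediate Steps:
$L{\left(R \right)} = 12 + 3 R$ ($L{\left(R \right)} = \left(4 + R\right) 3 = 12 + 3 R$)
$g{\left(k \right)} = -39 + k$ ($g{\left(k \right)} = k - 39 = -39 + k$)
$a = -31$ ($a = -39 - -8 = -39 + 8 = -31$)
$\left(1118 + L{\left(-36 \right)}\right) a = \left(1118 + \left(12 + 3 \left(-36\right)\right)\right) \left(-31\right) = \left(1118 + \left(12 - 108\right)\right) \left(-31\right) = \left(1118 - 96\right) \left(-31\right) = 1022 \left(-31\right) = -31682$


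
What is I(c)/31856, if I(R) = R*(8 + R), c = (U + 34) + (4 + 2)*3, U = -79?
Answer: 513/31856 ≈ 0.016104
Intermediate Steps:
c = -27 (c = (-79 + 34) + (4 + 2)*3 = -45 + 6*3 = -45 + 18 = -27)
I(c)/31856 = -27*(8 - 27)/31856 = -27*(-19)*(1/31856) = 513*(1/31856) = 513/31856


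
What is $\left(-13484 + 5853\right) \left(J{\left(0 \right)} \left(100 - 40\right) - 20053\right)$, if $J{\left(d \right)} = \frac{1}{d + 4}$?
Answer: $152909978$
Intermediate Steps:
$J{\left(d \right)} = \frac{1}{4 + d}$
$\left(-13484 + 5853\right) \left(J{\left(0 \right)} \left(100 - 40\right) - 20053\right) = \left(-13484 + 5853\right) \left(\frac{100 - 40}{4 + 0} - 20053\right) = - 7631 \left(\frac{1}{4} \cdot 60 - 20053\right) = - 7631 \left(15 - 20053\right) = \left(-7631\right) \left(-20038\right) = 152909978$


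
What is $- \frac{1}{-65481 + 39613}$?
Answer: $\frac{1}{25868} \approx 3.8658 \cdot 10^{-5}$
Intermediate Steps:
$- \frac{1}{-65481 + 39613} = - \frac{1}{-25868} = \left(-1\right) \left(- \frac{1}{25868}\right) = \frac{1}{25868}$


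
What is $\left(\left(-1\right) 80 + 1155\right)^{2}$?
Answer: $1155625$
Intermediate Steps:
$\left(\left(-1\right) 80 + 1155\right)^{2} = \left(-80 + 1155\right)^{2} = 1075^{2} = 1155625$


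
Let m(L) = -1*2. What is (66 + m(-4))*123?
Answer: 7872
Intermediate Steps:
m(L) = -2
(66 + m(-4))*123 = (66 - 2)*123 = 64*123 = 7872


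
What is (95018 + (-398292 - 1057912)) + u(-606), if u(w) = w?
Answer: -1361792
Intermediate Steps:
(95018 + (-398292 - 1057912)) + u(-606) = (95018 + (-398292 - 1057912)) - 606 = (95018 - 1456204) - 606 = -1361186 - 606 = -1361792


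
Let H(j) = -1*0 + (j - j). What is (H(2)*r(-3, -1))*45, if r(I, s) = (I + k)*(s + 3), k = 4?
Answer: 0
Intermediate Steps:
H(j) = 0 (H(j) = 0 + 0 = 0)
r(I, s) = (3 + s)*(4 + I) (r(I, s) = (I + 4)*(s + 3) = (4 + I)*(3 + s) = (3 + s)*(4 + I))
(H(2)*r(-3, -1))*45 = (0*(12 + 3*(-3) + 4*(-1) - 3*(-1)))*45 = (0*(12 - 9 - 4 + 3))*45 = (0*2)*45 = 0*45 = 0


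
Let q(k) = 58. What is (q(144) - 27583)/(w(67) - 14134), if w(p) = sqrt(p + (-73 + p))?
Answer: 25935890/13317993 + 1835*sqrt(61)/13317993 ≈ 1.9485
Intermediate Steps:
w(p) = sqrt(-73 + 2*p)
(q(144) - 27583)/(w(67) - 14134) = (58 - 27583)/(sqrt(-73 + 2*67) - 14134) = -27525/(sqrt(-73 + 134) - 14134) = -27525/(sqrt(61) - 14134) = -27525/(-14134 + sqrt(61))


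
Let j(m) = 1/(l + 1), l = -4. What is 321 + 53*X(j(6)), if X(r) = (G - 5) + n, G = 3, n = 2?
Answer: 321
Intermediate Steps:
j(m) = -1/3 (j(m) = 1/(-4 + 1) = 1/(-3) = -1/3)
X(r) = 0 (X(r) = (3 - 5) + 2 = -2 + 2 = 0)
321 + 53*X(j(6)) = 321 + 53*0 = 321 + 0 = 321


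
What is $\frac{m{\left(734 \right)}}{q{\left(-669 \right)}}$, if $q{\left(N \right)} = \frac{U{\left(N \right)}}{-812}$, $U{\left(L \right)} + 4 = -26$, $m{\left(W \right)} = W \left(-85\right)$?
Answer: $- \frac{5066068}{3} \approx -1.6887 \cdot 10^{6}$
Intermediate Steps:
$m{\left(W \right)} = - 85 W$
$U{\left(L \right)} = -30$ ($U{\left(L \right)} = -4 - 26 = -30$)
$q{\left(N \right)} = \frac{15}{406}$ ($q{\left(N \right)} = - \frac{30}{-812} = \left(-30\right) \left(- \frac{1}{812}\right) = \frac{15}{406}$)
$\frac{m{\left(734 \right)}}{q{\left(-669 \right)}} = \frac{\left(-85\right) 734}{\frac{15}{406}} = \left(-62390\right) \frac{406}{15} = - \frac{5066068}{3}$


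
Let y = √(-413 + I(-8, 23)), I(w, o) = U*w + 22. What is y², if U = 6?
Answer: -439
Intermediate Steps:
I(w, o) = 22 + 6*w (I(w, o) = 6*w + 22 = 22 + 6*w)
y = I*√439 (y = √(-413 + (22 + 6*(-8))) = √(-413 + (22 - 48)) = √(-413 - 26) = √(-439) = I*√439 ≈ 20.952*I)
y² = (I*√439)² = -439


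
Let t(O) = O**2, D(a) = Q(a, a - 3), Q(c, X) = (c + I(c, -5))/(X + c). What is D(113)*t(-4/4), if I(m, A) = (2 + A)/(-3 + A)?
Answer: 907/1784 ≈ 0.50841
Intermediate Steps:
I(m, A) = (2 + A)/(-3 + A)
Q(c, X) = (3/8 + c)/(X + c) (Q(c, X) = (c + (2 - 5)/(-3 - 5))/(X + c) = (c - 3/(-8))/(X + c) = (c - 1/8*(-3))/(X + c) = (c + 3/8)/(X + c) = (3/8 + c)/(X + c))
D(a) = (3/8 + a)/(-3 + 2*a) (D(a) = (3/8 + a)/((a - 3) + a) = (3/8 + a)/((-3 + a) + a) = (3/8 + a)/(-3 + 2*a))
D(113)*t(-4/4) = ((3 + 8*113)/(8*(-3 + 2*113)))*(-4/4)**2 = ((3 + 904)/(8*(-3 + 226)))*(-4*1/4)**2 = ((1/8)*907/223)*(-1)**2 = ((1/8)*(1/223)*907)*1 = (907/1784)*1 = 907/1784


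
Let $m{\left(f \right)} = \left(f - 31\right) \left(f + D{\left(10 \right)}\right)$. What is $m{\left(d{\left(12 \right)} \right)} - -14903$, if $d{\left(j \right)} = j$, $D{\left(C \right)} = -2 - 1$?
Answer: $14732$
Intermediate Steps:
$D{\left(C \right)} = -3$ ($D{\left(C \right)} = -2 - 1 = -3$)
$m{\left(f \right)} = \left(-31 + f\right) \left(-3 + f\right)$ ($m{\left(f \right)} = \left(f - 31\right) \left(f - 3\right) = \left(-31 + f\right) \left(-3 + f\right)$)
$m{\left(d{\left(12 \right)} \right)} - -14903 = \left(93 + 12^{2} - 408\right) - -14903 = \left(93 + 144 - 408\right) + 14903 = -171 + 14903 = 14732$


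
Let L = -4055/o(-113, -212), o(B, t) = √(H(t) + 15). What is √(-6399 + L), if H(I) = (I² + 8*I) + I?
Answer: √(-11859833657799 - 174571805*√43051)/43051 ≈ 80.116*I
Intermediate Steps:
H(I) = I² + 9*I
o(B, t) = √(15 + t*(9 + t)) (o(B, t) = √(t*(9 + t) + 15) = √(15 + t*(9 + t)))
L = -4055*√43051/43051 (L = -4055/√(15 - 212*(9 - 212)) = -4055/√(15 - 212*(-203)) = -4055/√(15 + 43036) = -4055*√43051/43051 ≈ -19.543)
√(-6399 + L) = √(-6399 - 4055*√43051/43051)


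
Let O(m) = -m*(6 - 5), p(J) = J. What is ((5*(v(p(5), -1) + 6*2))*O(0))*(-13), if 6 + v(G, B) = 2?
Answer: 0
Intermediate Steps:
v(G, B) = -4 (v(G, B) = -6 + 2 = -4)
O(m) = -m
((5*(v(p(5), -1) + 6*2))*O(0))*(-13) = ((5*(-4 + 6*2))*(-1*0))*(-13) = ((5*(-4 + 12))*0)*(-13) = ((5*8)*0)*(-13) = (40*0)*(-13) = 0*(-13) = 0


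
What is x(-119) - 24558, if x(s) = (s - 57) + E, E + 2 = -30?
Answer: -24766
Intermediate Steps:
E = -32 (E = -2 - 30 = -32)
x(s) = -89 + s (x(s) = (s - 57) - 32 = (-57 + s) - 32 = -89 + s)
x(-119) - 24558 = (-89 - 119) - 24558 = -208 - 24558 = -24766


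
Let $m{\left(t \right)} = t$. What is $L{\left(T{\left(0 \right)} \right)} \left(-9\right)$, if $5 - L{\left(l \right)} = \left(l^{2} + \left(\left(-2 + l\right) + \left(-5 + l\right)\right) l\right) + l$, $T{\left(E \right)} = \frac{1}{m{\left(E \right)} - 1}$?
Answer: $36$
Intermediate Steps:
$T{\left(E \right)} = \frac{1}{-1 + E}$ ($T{\left(E \right)} = \frac{1}{E - 1} = \frac{1}{-1 + E}$)
$L{\left(l \right)} = 5 - l - l^{2} - l \left(-7 + 2 l\right)$ ($L{\left(l \right)} = 5 - \left(\left(l^{2} + \left(\left(-2 + l\right) + \left(-5 + l\right)\right) l\right) + l\right) = 5 - \left(\left(l^{2} + \left(-7 + 2 l\right) l\right) + l\right) = 5 - \left(\left(l^{2} + l \left(-7 + 2 l\right)\right) + l\right) = 5 - \left(l + l^{2} + l \left(-7 + 2 l\right)\right) = 5 - l - l^{2} - l \left(-7 + 2 l\right)$)
$L{\left(T{\left(0 \right)} \right)} \left(-9\right) = \left(5 - 3 \left(\frac{1}{-1 + 0}\right)^{2} + \frac{6}{-1 + 0}\right) \left(-9\right) = \left(5 - 3 \left(\frac{1}{-1}\right)^{2} + \frac{6}{-1}\right) \left(-9\right) = \left(5 - 3 \left(-1\right)^{2} + 6 \left(-1\right)\right) \left(-9\right) = \left(5 - 3 - 6\right) \left(-9\right) = \left(-4\right) \left(-9\right) = 36$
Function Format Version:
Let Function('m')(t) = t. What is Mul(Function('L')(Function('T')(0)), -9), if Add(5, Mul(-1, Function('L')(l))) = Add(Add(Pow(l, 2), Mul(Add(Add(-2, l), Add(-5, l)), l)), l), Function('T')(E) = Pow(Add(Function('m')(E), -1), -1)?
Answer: 36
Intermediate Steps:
Function('T')(E) = Pow(Add(-1, E), -1) (Function('T')(E) = Pow(Add(E, -1), -1) = Pow(Add(-1, E), -1))
Function('L')(l) = Add(5, Mul(-1, l), Mul(-1, Pow(l, 2)), Mul(-1, l, Add(-7, Mul(2, l)))) (Function('L')(l) = Add(5, Mul(-1, Add(Add(Pow(l, 2), Mul(Add(Add(-2, l), Add(-5, l)), l)), l))) = Add(5, Mul(-1, Add(Add(Pow(l, 2), Mul(Add(-7, Mul(2, l)), l)), l))) = Add(5, Mul(-1, Add(Add(Pow(l, 2), Mul(l, Add(-7, Mul(2, l)))), l))) = Add(5, Mul(-1, Add(l, Pow(l, 2), Mul(l, Add(-7, Mul(2, l)))))) = Add(5, Add(Mul(-1, l), Mul(-1, Pow(l, 2)), Mul(-1, l, Add(-7, Mul(2, l))))) = Add(5, Mul(-1, l), Mul(-1, Pow(l, 2)), Mul(-1, l, Add(-7, Mul(2, l)))))
Mul(Function('L')(Function('T')(0)), -9) = Mul(Add(5, Mul(-3, Pow(Pow(Add(-1, 0), -1), 2)), Mul(6, Pow(Add(-1, 0), -1))), -9) = Mul(Add(5, Mul(-3, Pow(Pow(-1, -1), 2)), Mul(6, Pow(-1, -1))), -9) = Mul(Add(5, Mul(-3, Pow(-1, 2)), Mul(6, -1)), -9) = Mul(Add(5, Mul(-3, 1), -6), -9) = Mul(Add(5, -3, -6), -9) = Mul(-4, -9) = 36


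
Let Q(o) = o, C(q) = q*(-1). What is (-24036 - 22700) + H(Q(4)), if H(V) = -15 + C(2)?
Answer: -46753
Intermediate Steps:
C(q) = -q
H(V) = -17 (H(V) = -15 - 1*2 = -15 - 2 = -17)
(-24036 - 22700) + H(Q(4)) = (-24036 - 22700) - 17 = -46736 - 17 = -46753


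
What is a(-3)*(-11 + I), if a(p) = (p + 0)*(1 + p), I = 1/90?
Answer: -989/15 ≈ -65.933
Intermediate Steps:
I = 1/90 ≈ 0.011111
a(p) = p*(1 + p)
a(-3)*(-11 + I) = (-3*(1 - 3))*(-11 + 1/90) = -3*(-2)*(-989/90) = 6*(-989/90) = -989/15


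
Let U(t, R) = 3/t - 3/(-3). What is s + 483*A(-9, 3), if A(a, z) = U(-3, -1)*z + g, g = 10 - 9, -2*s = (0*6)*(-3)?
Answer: 483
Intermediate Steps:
s = 0 (s = -0*6*(-3)/2 = -0*(-3) = -½*0 = 0)
U(t, R) = 1 + 3/t (U(t, R) = 3/t - 3*(-⅓) = 3/t + 1 = 1 + 3/t)
g = 1
A(a, z) = 1 (A(a, z) = ((3 - 3)/(-3))*z + 1 = (-⅓*0)*z + 1 = 0*z + 1 = 0 + 1 = 1)
s + 483*A(-9, 3) = 0 + 483*1 = 0 + 483 = 483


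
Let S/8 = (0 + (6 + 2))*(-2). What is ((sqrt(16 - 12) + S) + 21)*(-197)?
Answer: 20685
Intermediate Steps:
S = -128 (S = 8*((0 + (6 + 2))*(-2)) = 8*((0 + 8)*(-2)) = 8*(8*(-2)) = 8*(-16) = -128)
((sqrt(16 - 12) + S) + 21)*(-197) = ((sqrt(16 - 12) - 128) + 21)*(-197) = ((sqrt(4) - 128) + 21)*(-197) = ((2 - 128) + 21)*(-197) = (-126 + 21)*(-197) = -105*(-197) = 20685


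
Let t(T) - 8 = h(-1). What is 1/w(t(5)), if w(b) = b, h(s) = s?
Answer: ⅐ ≈ 0.14286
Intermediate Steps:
t(T) = 7 (t(T) = 8 - 1 = 7)
1/w(t(5)) = 1/7 = ⅐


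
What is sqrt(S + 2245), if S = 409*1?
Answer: sqrt(2654) ≈ 51.517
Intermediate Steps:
S = 409
sqrt(S + 2245) = sqrt(409 + 2245) = sqrt(2654)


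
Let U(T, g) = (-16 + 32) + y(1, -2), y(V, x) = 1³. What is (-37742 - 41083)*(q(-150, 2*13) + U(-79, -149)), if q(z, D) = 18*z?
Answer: 211487475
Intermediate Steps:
y(V, x) = 1
U(T, g) = 17 (U(T, g) = (-16 + 32) + 1 = 16 + 1 = 17)
(-37742 - 41083)*(q(-150, 2*13) + U(-79, -149)) = (-37742 - 41083)*(18*(-150) + 17) = -78825*(-2700 + 17) = -78825*(-2683) = 211487475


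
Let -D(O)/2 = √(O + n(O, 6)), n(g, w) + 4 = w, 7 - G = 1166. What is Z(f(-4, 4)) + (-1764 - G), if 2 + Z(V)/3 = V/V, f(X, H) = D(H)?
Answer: -608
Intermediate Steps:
G = -1159 (G = 7 - 1*1166 = 7 - 1166 = -1159)
n(g, w) = -4 + w
D(O) = -2*√(2 + O) (D(O) = -2*√(O + (-4 + 6)) = -2*√(O + 2) = -2*√(2 + O))
f(X, H) = -2*√(2 + H)
Z(V) = -3 (Z(V) = -6 + 3*(V/V) = -6 + 3*1 = -6 + 3 = -3)
Z(f(-4, 4)) + (-1764 - G) = -3 + (-1764 - 1*(-1159)) = -3 + (-1764 + 1159) = -3 - 605 = -608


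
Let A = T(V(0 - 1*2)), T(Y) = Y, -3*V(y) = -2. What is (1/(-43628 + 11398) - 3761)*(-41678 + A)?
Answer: 2526001303332/16115 ≈ 1.5675e+8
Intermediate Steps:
V(y) = 2/3 (V(y) = -1/3*(-2) = 2/3)
A = 2/3 ≈ 0.66667
(1/(-43628 + 11398) - 3761)*(-41678 + A) = (1/(-43628 + 11398) - 3761)*(-41678 + 2/3) = (1/(-32230) - 3761)*(-125032/3) = (-1/32230 - 3761)*(-125032/3) = -121217031/32230*(-125032/3) = 2526001303332/16115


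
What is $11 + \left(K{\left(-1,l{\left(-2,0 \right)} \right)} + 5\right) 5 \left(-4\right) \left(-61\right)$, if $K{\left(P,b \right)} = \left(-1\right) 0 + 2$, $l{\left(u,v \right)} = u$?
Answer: $8551$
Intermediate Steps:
$K{\left(P,b \right)} = 2$ ($K{\left(P,b \right)} = 0 + 2 = 2$)
$11 + \left(K{\left(-1,l{\left(-2,0 \right)} \right)} + 5\right) 5 \left(-4\right) \left(-61\right) = 11 + \left(2 + 5\right) 5 \left(-4\right) \left(-61\right) = 11 + 7 \cdot 5 \left(-4\right) \left(-61\right) = 11 + 35 \left(-4\right) \left(-61\right) = 11 - -8540 = 11 + 8540 = 8551$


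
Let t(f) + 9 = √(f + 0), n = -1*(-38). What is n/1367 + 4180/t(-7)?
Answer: 38*(√7 - 150361*I)/(1367*(√7 + 9*I)) ≈ -427.47 - 125.67*I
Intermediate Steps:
n = 38
t(f) = -9 + √f (t(f) = -9 + √(f + 0) = -9 + √f)
n/1367 + 4180/t(-7) = 38/1367 + 4180/(-9 + √(-7)) = 38*(1/1367) + 4180/(-9 + I*√7) = 38/1367 + 4180/(-9 + I*√7)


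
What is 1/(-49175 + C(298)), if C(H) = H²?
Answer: 1/39629 ≈ 2.5234e-5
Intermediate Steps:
1/(-49175 + C(298)) = 1/(-49175 + 298²) = 1/(-49175 + 88804) = 1/39629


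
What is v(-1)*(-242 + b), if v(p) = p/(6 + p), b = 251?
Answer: -9/5 ≈ -1.8000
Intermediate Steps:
v(-1)*(-242 + b) = (-1/(6 - 1))*(-242 + 251) = -1/5*9 = -9/5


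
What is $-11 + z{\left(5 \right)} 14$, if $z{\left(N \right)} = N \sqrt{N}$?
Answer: $-11 + 70 \sqrt{5} \approx 145.52$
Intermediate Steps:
$z{\left(N \right)} = N^{\frac{3}{2}}$
$-11 + z{\left(5 \right)} 14 = -11 + 5^{\frac{3}{2}} \cdot 14 = -11 + 5 \sqrt{5} \cdot 14 = -11 + 70 \sqrt{5}$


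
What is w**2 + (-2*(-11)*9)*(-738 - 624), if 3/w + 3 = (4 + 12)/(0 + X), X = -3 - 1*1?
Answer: -13214115/49 ≈ -2.6968e+5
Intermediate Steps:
X = -4 (X = -3 - 1 = -4)
w = -3/7 (w = 3/(-3 + (4 + 12)/(0 - 4)) = 3/(-3 + 16/(-4)) = 3/(-3 + 16*(-1/4)) = 3/(-3 - 4) = 3/(-7) = 3*(-1/7) = -3/7 ≈ -0.42857)
w**2 + (-2*(-11)*9)*(-738 - 624) = (-3/7)**2 + (-2*(-11)*9)*(-738 - 624) = 9/49 + (22*9)*(-1362) = 9/49 + 198*(-1362) = 9/49 - 269676 = -13214115/49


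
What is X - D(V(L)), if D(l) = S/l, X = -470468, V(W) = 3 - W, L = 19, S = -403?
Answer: -7527891/16 ≈ -4.7049e+5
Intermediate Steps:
D(l) = -403/l
X - D(V(L)) = -470468 - (-403)/(3 - 1*19) = -470468 - (-403)/(3 - 19) = -470468 - (-403)/(-16) = -470468 - (-403)*(-1)/16 = -470468 - 1*403/16 = -470468 - 403/16 = -7527891/16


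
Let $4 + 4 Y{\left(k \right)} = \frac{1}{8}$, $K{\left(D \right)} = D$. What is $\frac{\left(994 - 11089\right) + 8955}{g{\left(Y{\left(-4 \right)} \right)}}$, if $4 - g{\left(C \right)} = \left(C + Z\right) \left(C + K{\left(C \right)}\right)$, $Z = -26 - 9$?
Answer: $\frac{194560}{11211} \approx 17.354$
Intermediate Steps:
$Z = -35$
$Y{\left(k \right)} = - \frac{31}{32}$ ($Y{\left(k \right)} = -1 + \frac{1}{4 \cdot 8} = -1 + \frac{1}{4} \cdot \frac{1}{8} = -1 + \frac{1}{32} = - \frac{31}{32}$)
$g{\left(C \right)} = 4 - 2 C \left(-35 + C\right)$ ($g{\left(C \right)} = 4 - \left(C - 35\right) \left(C + C\right) = 4 - \left(-35 + C\right) 2 C = 4 - 2 C \left(-35 + C\right)$)
$\frac{\left(994 - 11089\right) + 8955}{g{\left(Y{\left(-4 \right)} \right)}} = \frac{\left(994 - 11089\right) + 8955}{4 - 2 \left(- \frac{31}{32}\right)^{2} + 70 \left(- \frac{31}{32}\right)} = \frac{-10095 + 8955}{4 - \frac{961}{512} - \frac{1085}{16}} = - \frac{1140}{4 - \frac{961}{512} - \frac{1085}{16}} = - \frac{1140}{- \frac{33633}{512}} = \left(-1140\right) \left(- \frac{512}{33633}\right) = \frac{194560}{11211}$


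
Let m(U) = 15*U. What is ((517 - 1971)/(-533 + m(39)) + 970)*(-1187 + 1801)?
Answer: 7519351/13 ≈ 5.7841e+5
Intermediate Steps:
((517 - 1971)/(-533 + m(39)) + 970)*(-1187 + 1801) = ((517 - 1971)/(-533 + 15*39) + 970)*(-1187 + 1801) = (-1454/(-533 + 585) + 970)*614 = (-1454/52 + 970)*614 = (-1454*1/52 + 970)*614 = (-727/26 + 970)*614 = (24493/26)*614 = 7519351/13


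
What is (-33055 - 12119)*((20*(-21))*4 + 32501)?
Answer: -1392307854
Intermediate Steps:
(-33055 - 12119)*((20*(-21))*4 + 32501) = -45174*(-420*4 + 32501) = -45174*(-1680 + 32501) = -45174*30821 = -1392307854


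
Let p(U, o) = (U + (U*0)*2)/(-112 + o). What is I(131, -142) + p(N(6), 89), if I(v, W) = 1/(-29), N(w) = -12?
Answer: 325/667 ≈ 0.48726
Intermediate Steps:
I(v, W) = -1/29
p(U, o) = U/(-112 + o) (p(U, o) = (U + 0*2)/(-112 + o) = (U + 0)/(-112 + o) = U/(-112 + o))
I(131, -142) + p(N(6), 89) = -1/29 - 12/(-112 + 89) = -1/29 - 12/(-23) = -1/29 - 12*(-1/23) = -1/29 + 12/23 = 325/667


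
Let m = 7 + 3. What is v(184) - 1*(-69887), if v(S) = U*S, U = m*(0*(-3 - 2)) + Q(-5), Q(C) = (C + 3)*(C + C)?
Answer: 73567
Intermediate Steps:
m = 10
Q(C) = 2*C*(3 + C) (Q(C) = (3 + C)*(2*C) = 2*C*(3 + C))
U = 20 (U = 10*(0*(-3 - 2)) + 2*(-5)*(3 - 5) = 10*(0*(-5)) + 2*(-5)*(-2) = 10*0 + 20 = 0 + 20 = 20)
v(S) = 20*S
v(184) - 1*(-69887) = 20*184 - 1*(-69887) = 3680 + 69887 = 73567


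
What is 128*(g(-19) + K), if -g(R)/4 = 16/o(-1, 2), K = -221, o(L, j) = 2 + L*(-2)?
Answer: -30336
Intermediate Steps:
o(L, j) = 2 - 2*L
g(R) = -16 (g(R) = -64/(2 - 2*(-1)) = -64/(2 + 2) = -64/4 = -4*4 = -16)
128*(g(-19) + K) = 128*(-16 - 221) = 128*(-237) = -30336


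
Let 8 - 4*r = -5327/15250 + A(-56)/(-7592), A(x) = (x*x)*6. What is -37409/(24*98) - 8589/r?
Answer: -1175296716384107/368561511696 ≈ -3188.9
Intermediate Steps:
A(x) = 6*x**2 (A(x) = x**2*6 = 6*x**2)
r = 156701323/57889000 (r = 2 - (-5327/15250 + (6*(-56)**2)/(-7592))/4 = 2 - (-5327*1/15250 + (6*3136)*(-1/7592))/4 = 2 - (-5327/15250 + 18816*(-1/7592))/4 = 2 - (-5327/15250 - 2352/949)/4 = 2 - 1/4*(-40923323/14472250) = 2 + 40923323/57889000 = 156701323/57889000 ≈ 2.7069)
-37409/(24*98) - 8589/r = -37409/(24*98) - 8589/156701323/57889000 = -37409/2352 - 8589*57889000/156701323 = -37409*1/2352 - 497208621000/156701323 = -37409/2352 - 497208621000/156701323 = -1175296716384107/368561511696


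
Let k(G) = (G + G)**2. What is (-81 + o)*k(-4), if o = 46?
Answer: -2240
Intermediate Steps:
k(G) = 4*G**2 (k(G) = (2*G)**2 = 4*G**2)
(-81 + o)*k(-4) = (-81 + 46)*(4*(-4)**2) = -140*16 = -35*64 = -2240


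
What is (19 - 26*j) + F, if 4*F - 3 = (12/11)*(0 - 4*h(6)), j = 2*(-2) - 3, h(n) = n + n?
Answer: 8301/44 ≈ 188.66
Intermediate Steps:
h(n) = 2*n
j = -7 (j = -4 - 3 = -7)
F = -543/44 (F = ¾ + ((12/11)*(0 - 8*6))/4 = ¾ + ((12*(1/11))*(0 - 4*12))/4 = ¾ + (12*(0 - 48)/11)/4 = ¾ + ((12/11)*(-48))/4 = ¾ + (¼)*(-576/11) = ¾ - 144/11 = -543/44 ≈ -12.341)
(19 - 26*j) + F = (19 - 26*(-7)) - 543/44 = (19 + 182) - 543/44 = 201 - 543/44 = 8301/44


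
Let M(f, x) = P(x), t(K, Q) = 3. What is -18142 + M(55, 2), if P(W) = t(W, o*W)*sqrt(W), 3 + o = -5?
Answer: -18142 + 3*sqrt(2) ≈ -18138.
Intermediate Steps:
o = -8 (o = -3 - 5 = -8)
P(W) = 3*sqrt(W)
M(f, x) = 3*sqrt(x)
-18142 + M(55, 2) = -18142 + 3*sqrt(2)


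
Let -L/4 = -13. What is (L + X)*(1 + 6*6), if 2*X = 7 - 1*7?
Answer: 1924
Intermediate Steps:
X = 0 (X = (7 - 1*7)/2 = (7 - 7)/2 = (1/2)*0 = 0)
L = 52 (L = -4*(-13) = 52)
(L + X)*(1 + 6*6) = (52 + 0)*(1 + 6*6) = 52*(1 + 36) = 52*37 = 1924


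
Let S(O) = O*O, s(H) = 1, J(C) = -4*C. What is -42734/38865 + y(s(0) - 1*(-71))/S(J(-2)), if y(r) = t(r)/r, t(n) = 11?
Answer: -65496919/59696640 ≈ -1.0972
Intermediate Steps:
S(O) = O²
y(r) = 11/r
-42734/38865 + y(s(0) - 1*(-71))/S(J(-2)) = -42734/38865 + (11/(1 - 1*(-71)))/((-4*(-2))²) = -42734*1/38865 + (11/(1 + 71))/(8²) = -42734/38865 + (11/72)/64 = -42734/38865 + (11*(1/72))*(1/64) = -42734/38865 + (11/72)*(1/64) = -42734/38865 + 11/4608 = -65496919/59696640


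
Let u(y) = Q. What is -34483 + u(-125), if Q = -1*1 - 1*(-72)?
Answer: -34412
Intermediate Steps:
Q = 71 (Q = -1 + 72 = 71)
u(y) = 71
-34483 + u(-125) = -34483 + 71 = -34412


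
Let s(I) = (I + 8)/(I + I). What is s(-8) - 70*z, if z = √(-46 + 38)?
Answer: -140*I*√2 ≈ -197.99*I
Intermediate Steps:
s(I) = (8 + I)/(2*I) (s(I) = (8 + I)/((2*I)) = (8 + I)*(1/(2*I)) = (8 + I)/(2*I))
z = 2*I*√2 (z = √(-8) = 2*I*√2 ≈ 2.8284*I)
s(-8) - 70*z = (½)*(8 - 8)/(-8) - 140*I*√2 = (½)*(-⅛)*0 - 140*I*√2 = 0 - 140*I*√2 = -140*I*√2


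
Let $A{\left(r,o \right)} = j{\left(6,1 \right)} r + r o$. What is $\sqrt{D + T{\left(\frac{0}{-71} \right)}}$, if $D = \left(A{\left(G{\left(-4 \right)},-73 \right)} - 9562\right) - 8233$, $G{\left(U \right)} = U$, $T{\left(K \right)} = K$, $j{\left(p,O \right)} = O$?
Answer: $i \sqrt{17507} \approx 132.31 i$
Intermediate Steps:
$A{\left(r,o \right)} = r + o r$ ($A{\left(r,o \right)} = 1 r + r o = r + o r$)
$D = -17507$ ($D = \left(- 4 \left(1 - 73\right) - 9562\right) - 8233 = \left(\left(-4\right) \left(-72\right) - 9562\right) - 8233 = \left(288 - 9562\right) - 8233 = -9274 - 8233 = -17507$)
$\sqrt{D + T{\left(\frac{0}{-71} \right)}} = \sqrt{-17507 + \frac{0}{-71}} = \sqrt{-17507 + 0 \left(- \frac{1}{71}\right)} = \sqrt{-17507 + 0} = \sqrt{-17507} = i \sqrt{17507}$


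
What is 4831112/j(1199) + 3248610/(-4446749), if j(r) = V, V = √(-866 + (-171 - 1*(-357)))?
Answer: -3248610/4446749 - 1207778*I*√170/85 ≈ -0.73056 - 1.8526e+5*I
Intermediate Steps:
V = 2*I*√170 (V = √(-866 + (-171 + 357)) = √(-866 + 186) = √(-680) = 2*I*√170 ≈ 26.077*I)
j(r) = 2*I*√170
4831112/j(1199) + 3248610/(-4446749) = 4831112/((2*I*√170)) + 3248610/(-4446749) = 4831112*(-I*√170/340) + 3248610*(-1/4446749) = -1207778*I*√170/85 - 3248610/4446749 = -3248610/4446749 - 1207778*I*√170/85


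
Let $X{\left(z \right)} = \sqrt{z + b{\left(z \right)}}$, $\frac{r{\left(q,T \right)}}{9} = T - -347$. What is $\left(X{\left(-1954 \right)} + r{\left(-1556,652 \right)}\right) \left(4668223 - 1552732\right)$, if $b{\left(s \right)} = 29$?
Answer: $28011379581 + 15577455 i \sqrt{77} \approx 2.8011 \cdot 10^{10} + 1.3669 \cdot 10^{8} i$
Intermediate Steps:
$r{\left(q,T \right)} = 3123 + 9 T$ ($r{\left(q,T \right)} = 9 \left(T - -347\right) = 9 \left(T + 347\right) = 9 \left(347 + T\right) = 3123 + 9 T$)
$X{\left(z \right)} = \sqrt{29 + z}$ ($X{\left(z \right)} = \sqrt{z + 29} = \sqrt{29 + z}$)
$\left(X{\left(-1954 \right)} + r{\left(-1556,652 \right)}\right) \left(4668223 - 1552732\right) = \left(\sqrt{29 - 1954} + \left(3123 + 9 \cdot 652\right)\right) \left(4668223 - 1552732\right) = \left(\sqrt{-1925} + \left(3123 + 5868\right)\right) \left(4668223 - 1552732\right) = \left(5 i \sqrt{77} + 8991\right) 3115491 = \left(8991 + 5 i \sqrt{77}\right) 3115491 = 28011379581 + 15577455 i \sqrt{77}$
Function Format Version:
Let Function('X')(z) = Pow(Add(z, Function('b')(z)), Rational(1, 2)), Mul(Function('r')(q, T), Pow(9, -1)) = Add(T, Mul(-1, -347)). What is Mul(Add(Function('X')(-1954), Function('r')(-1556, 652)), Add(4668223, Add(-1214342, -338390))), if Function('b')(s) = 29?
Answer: Add(28011379581, Mul(15577455, I, Pow(77, Rational(1, 2)))) ≈ Add(2.8011e+10, Mul(1.3669e+8, I))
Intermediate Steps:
Function('r')(q, T) = Add(3123, Mul(9, T)) (Function('r')(q, T) = Mul(9, Add(T, Mul(-1, -347))) = Mul(9, Add(T, 347)) = Mul(9, Add(347, T)) = Add(3123, Mul(9, T)))
Function('X')(z) = Pow(Add(29, z), Rational(1, 2)) (Function('X')(z) = Pow(Add(z, 29), Rational(1, 2)) = Pow(Add(29, z), Rational(1, 2)))
Mul(Add(Function('X')(-1954), Function('r')(-1556, 652)), Add(4668223, Add(-1214342, -338390))) = Mul(Add(Pow(Add(29, -1954), Rational(1, 2)), Add(3123, Mul(9, 652))), Add(4668223, Add(-1214342, -338390))) = Mul(Add(Pow(-1925, Rational(1, 2)), Add(3123, 5868)), Add(4668223, -1552732)) = Mul(Add(Mul(5, I, Pow(77, Rational(1, 2))), 8991), 3115491) = Mul(Add(8991, Mul(5, I, Pow(77, Rational(1, 2)))), 3115491) = Add(28011379581, Mul(15577455, I, Pow(77, Rational(1, 2))))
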